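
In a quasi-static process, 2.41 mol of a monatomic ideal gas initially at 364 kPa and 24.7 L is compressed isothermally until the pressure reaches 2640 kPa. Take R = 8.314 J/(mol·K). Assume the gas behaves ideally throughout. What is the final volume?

T₁ = P₁V₁/(nR) = 364×24.7/(2.41×8.314) = 449 K.
Isothermal: T stays 449 K; PV = const ⇒ V₂ = 3.41 L, P₂ = 2640 kPa.

3.41 L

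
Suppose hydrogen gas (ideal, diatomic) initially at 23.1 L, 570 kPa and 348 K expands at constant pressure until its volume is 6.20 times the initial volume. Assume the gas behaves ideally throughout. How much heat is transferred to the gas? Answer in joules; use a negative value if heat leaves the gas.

240000 J

n = P₁V₁/(RT₁) = 570×23.1/(8.314×348) = 4.55 mol.
Isobaric: P stays 570 kPa; V/T = const ⇒ T₂ = 2160 K, V₂ = 143 L.
W = PΔV = 570×(143−23.1) kPa·L = 68500 J.
ΔU = nCvΔT = 4.55×20.8×(2160−348) = 171000 J.
Q = ΔU + W = nCpΔT = 240000 J.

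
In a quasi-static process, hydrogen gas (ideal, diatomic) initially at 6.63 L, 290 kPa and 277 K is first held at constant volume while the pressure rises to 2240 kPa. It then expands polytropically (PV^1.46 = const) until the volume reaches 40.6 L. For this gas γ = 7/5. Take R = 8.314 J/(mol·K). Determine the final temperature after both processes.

n = P₁V₁/(RT₁) = 290×6.63/(8.314×277) = 0.835 mol.
Step 1 — Isochoric: V stays 6.63 L; P/T = const ⇒ T₂ = 2140 K, P₂ = 2240 kPa.
W = 0 (no volume change).
ΔU = nCvΔT = 0.835×20.8×(2140−277) = 32300 J.
Q = ΔU = 32300 J.
State after step 1: P = 2240 kPa, V = 6.63 L, T = 2140 K.
Step 2 — Polytropic n=1.46: T₂ = T₁(V₁/V₂)^(n−1) = 2140×(0.163)^0.46 = 930 K; P₂ = P₁(V₁/V₂)^n = 159 kPa.
W = (P₁V₁−P₂V₂)/(n−1) = (2240×6.63−159×40.6)/0.46 = 18300 J.
ΔU = nCvΔT = 0.835×20.8×(930−2140) = -21000 J.
Q = ΔU + W = -2740 J.
Net over both steps: W = 18300 J, Q = 29600 J, ΔU = 11300 J.

930 K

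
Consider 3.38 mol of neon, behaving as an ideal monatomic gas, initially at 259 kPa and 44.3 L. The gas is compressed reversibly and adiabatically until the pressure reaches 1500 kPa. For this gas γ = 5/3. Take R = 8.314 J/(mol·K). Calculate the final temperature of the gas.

T₁ = P₁V₁/(nR) = 259×44.3/(3.38×8.314) = 408 K.
Adiabatic: T₂/T₁ = (P₂/P₁)^((γ−1)/γ) ⇒ T₂ = 408×(5.79)^0.400 = 824 K; V₂ = 15.4 L.

824 K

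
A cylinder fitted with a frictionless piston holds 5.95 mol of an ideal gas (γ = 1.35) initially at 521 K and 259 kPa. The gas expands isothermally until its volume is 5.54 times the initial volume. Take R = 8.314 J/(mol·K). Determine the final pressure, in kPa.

46.8 kPa

V₁ = nRT₁/P₁ = 5.95×8.314×521/259 = 99.5 L.
Isothermal: T stays 521 K; PV = const ⇒ V₂ = 551 L, P₂ = 46.8 kPa.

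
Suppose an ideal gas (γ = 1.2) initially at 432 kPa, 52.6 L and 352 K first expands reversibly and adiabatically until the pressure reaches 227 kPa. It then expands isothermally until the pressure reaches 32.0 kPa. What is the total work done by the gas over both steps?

n = P₁V₁/(RT₁) = 432×52.6/(8.314×352) = 7.76 mol.
Step 1 — Adiabatic: T₂/T₁ = (P₂/P₁)^((γ−1)/γ) ⇒ T₂ = 352×(0.525)^0.167 = 316 K; V₂ = 89.9 L.
ΔU = nCvΔT = 7.76×41.6×(316−352) = -11600 J.
Q = 0 for an adiabatic process, so W = −ΔU = 11600 J.
State after step 1: P = 227 kPa, V = 89.9 L, T = 316 K.
Step 2 — Isothermal: T stays 316 K; PV = const ⇒ V₂ = 638 L, P₂ = 32.0 kPa.
ΔU = 0 (ideal gas, T constant).
W = nRT ln(V₂/V₁) = 7.76×8.314×316×ln(7.09) = 40000 J.
Q = ΔU + W = 40000 J.
Net over both steps: W = 51500 J, Q = 40000 J, ΔU = -11600 J.

51500 J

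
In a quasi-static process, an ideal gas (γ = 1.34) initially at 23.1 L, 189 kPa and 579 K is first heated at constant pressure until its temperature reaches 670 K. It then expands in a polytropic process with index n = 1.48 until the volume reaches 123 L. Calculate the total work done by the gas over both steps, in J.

n = P₁V₁/(RT₁) = 189×23.1/(8.314×579) = 0.907 mol.
Step 1 — Isobaric: P stays 189 kPa; V/T = const ⇒ T₂ = 670 K, V₂ = 26.7 L.
W = PΔV = 189×(26.7−23.1) kPa·L = 686 J.
ΔU = nCvΔT = 0.907×24.5×(670−579) = 2020 J.
Q = ΔU + W = nCpΔT = 2700 J.
State after step 1: P = 189 kPa, V = 26.7 L, T = 670 K.
Step 2 — Polytropic n=1.48: T₂ = T₁(V₁/V₂)^(n−1) = 670×(0.217)^0.48 = 322 K; P₂ = P₁(V₁/V₂)^n = 19.7 kPa.
W = (P₁V₁−P₂V₂)/(n−1) = (189×26.7−19.7×123)/0.48 = 5470 J.
ΔU = nCvΔT = 0.907×24.5×(322−670) = -7720 J.
Q = ΔU + W = -2250 J.
Net over both steps: W = 6150 J, Q = 453 J, ΔU = -5700 J.

6150 J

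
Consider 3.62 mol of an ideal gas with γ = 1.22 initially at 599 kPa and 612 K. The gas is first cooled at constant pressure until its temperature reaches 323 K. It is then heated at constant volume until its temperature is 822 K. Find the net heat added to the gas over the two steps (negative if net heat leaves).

20000 J

V₁ = nRT₁/P₁ = 3.62×8.314×612/599 = 30.7 L.
Step 1 — Isobaric: P stays 599 kPa; V/T = const ⇒ T₂ = 323 K, V₂ = 16.2 L.
W = PΔV = 599×(16.2−30.7) kPa·L = -8700 J.
ΔU = nCvΔT = 3.62×37.8×(323−612) = -39500 J.
Q = ΔU + W = nCpΔT = -48200 J.
State after step 1: P = 599 kPa, V = 16.2 L, T = 323 K.
Step 2 — Isochoric: V stays 16.2 L; P/T = const ⇒ T₂ = 822 K, P₂ = 1520 kPa.
W = 0 (no volume change).
ΔU = nCvΔT = 3.62×37.8×(822−323) = 68300 J.
Q = ΔU = 68300 J.
Net over both steps: W = -8700 J, Q = 20000 J, ΔU = 28700 J.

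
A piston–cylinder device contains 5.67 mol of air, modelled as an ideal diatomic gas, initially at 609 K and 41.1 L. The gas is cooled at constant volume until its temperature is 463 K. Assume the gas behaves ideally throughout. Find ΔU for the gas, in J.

-17200 J

P₁ = nRT₁/V₁ = 5.67×8.314×609/41.1 = 699 kPa.
Isochoric: V stays 41.1 L; P/T = const ⇒ T₂ = 463 K, P₂ = 531 kPa.
For an ideal gas ΔU = nCvΔT with Cv = (5/2)R = 20.8 J/(mol·K).
ΔU = 5.67×20.8×(463−609) = -17200 J.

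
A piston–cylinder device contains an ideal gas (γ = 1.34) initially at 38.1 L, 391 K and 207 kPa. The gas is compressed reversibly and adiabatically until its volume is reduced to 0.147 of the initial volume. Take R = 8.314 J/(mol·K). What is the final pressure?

2700 kPa

Adiabatic: TV^(γ−1) = const ⇒ T₂ = 391×(6.80)^0.340 = 750 K; PV^γ = const ⇒ P₂ = 2700 kPa.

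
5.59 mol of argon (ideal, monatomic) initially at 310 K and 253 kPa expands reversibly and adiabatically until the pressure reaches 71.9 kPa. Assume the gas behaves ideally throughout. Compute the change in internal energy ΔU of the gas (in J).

-8550 J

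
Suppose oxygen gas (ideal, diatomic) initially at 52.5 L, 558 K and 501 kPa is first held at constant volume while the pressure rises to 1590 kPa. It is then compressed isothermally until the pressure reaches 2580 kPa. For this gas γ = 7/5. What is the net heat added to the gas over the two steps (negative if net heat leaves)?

n = P₁V₁/(RT₁) = 501×52.5/(8.314×558) = 5.67 mol.
Step 1 — Isochoric: V stays 52.5 L; P/T = const ⇒ T₂ = 1770 K, P₂ = 1590 kPa.
W = 0 (no volume change).
ΔU = nCvΔT = 5.67×20.8×(1770−558) = 143000 J.
Q = ΔU = 143000 J.
State after step 1: P = 1590 kPa, V = 52.5 L, T = 1770 K.
Step 2 — Isothermal: T stays 1770 K; PV = const ⇒ V₂ = 32.4 L, P₂ = 2580 kPa.
ΔU = 0 (ideal gas, T constant).
W = nRT ln(V₂/V₁) = 5.67×8.314×1770×ln(0.616) = -40400 J.
Q = ΔU + W = -40400 J.
Net over both steps: W = -40400 J, Q = 103000 J, ΔU = 143000 J.

103000 J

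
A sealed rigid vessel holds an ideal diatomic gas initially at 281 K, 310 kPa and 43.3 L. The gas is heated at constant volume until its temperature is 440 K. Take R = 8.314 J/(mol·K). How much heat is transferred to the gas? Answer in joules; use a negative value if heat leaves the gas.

n = P₁V₁/(RT₁) = 310×43.3/(8.314×281) = 5.75 mol.
Isochoric: V stays 43.3 L; P/T = const ⇒ T₂ = 440 K, P₂ = 485 kPa.
W = 0 (no volume change).
ΔU = nCvΔT = 5.75×20.8×(440−281) = 19000 J.
Q = ΔU = 19000 J.

19000 J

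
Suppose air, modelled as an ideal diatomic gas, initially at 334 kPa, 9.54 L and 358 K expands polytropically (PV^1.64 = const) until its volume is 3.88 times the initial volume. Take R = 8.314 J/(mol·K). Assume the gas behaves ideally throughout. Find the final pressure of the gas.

36.1 kPa

Polytropic n=1.64: T₂ = T₁(V₁/V₂)^(n−1) = 358×(0.258)^0.64 = 150 K; P₂ = P₁(V₁/V₂)^n = 36.1 kPa.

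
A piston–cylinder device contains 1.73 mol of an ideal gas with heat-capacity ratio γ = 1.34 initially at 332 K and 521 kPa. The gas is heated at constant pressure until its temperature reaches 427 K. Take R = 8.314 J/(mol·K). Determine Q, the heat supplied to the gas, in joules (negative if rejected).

5390 J

V₁ = nRT₁/P₁ = 1.73×8.314×332/521 = 9.17 L.
Isobaric: P stays 521 kPa; V/T = const ⇒ T₂ = 427 K, V₂ = 11.8 L.
W = PΔV = 521×(11.8−9.17) kPa·L = 1370 J.
ΔU = nCvΔT = 1.73×24.5×(427−332) = 4020 J.
Q = ΔU + W = nCpΔT = 5390 J.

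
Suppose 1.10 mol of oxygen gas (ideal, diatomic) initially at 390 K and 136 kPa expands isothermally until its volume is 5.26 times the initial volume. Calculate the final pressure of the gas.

25.9 kPa

V₁ = nRT₁/P₁ = 1.10×8.314×390/136 = 26.2 L.
Isothermal: T stays 390 K; PV = const ⇒ V₂ = 138 L, P₂ = 25.9 kPa.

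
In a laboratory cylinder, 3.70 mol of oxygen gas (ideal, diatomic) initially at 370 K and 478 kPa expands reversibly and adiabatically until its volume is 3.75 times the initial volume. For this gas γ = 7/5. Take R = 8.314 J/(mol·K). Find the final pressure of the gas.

75.1 kPa

V₁ = nRT₁/P₁ = 3.70×8.314×370/478 = 23.8 L.
Adiabatic: TV^(γ−1) = const ⇒ T₂ = 370×(0.267)^0.400 = 218 K; PV^γ = const ⇒ P₂ = 75.1 kPa.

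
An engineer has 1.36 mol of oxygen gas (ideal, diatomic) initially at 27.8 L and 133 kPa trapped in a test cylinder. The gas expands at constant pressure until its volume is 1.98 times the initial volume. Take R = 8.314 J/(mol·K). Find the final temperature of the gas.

T₁ = P₁V₁/(nR) = 133×27.8/(1.36×8.314) = 327 K.
Isobaric: P stays 133 kPa; V/T = const ⇒ T₂ = 647 K, V₂ = 55.0 L.

647 K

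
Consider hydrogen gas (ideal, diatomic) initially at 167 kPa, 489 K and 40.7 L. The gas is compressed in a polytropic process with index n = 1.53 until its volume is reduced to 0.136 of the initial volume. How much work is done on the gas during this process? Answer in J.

24100 J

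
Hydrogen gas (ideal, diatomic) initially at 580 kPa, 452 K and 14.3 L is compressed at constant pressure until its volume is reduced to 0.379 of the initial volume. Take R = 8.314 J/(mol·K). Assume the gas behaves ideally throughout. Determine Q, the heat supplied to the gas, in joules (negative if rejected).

n = P₁V₁/(RT₁) = 580×14.3/(8.314×452) = 2.21 mol.
Isobaric: P stays 580 kPa; V/T = const ⇒ T₂ = 171 K, V₂ = 5.42 L.
W = PΔV = 580×(5.42−14.3) kPa·L = -5150 J.
ΔU = nCvΔT = 2.21×20.8×(171−452) = -12900 J.
Q = ΔU + W = nCpΔT = -18000 J.

-18000 J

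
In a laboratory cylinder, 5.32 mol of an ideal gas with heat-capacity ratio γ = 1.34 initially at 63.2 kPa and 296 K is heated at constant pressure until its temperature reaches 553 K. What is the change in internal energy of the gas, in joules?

V₁ = nRT₁/P₁ = 5.32×8.314×296/63.2 = 207 L.
Isobaric: P stays 63.2 kPa; V/T = const ⇒ T₂ = 553 K, V₂ = 387 L.
For an ideal gas ΔU = nCvΔT with Cv = R/(γ−1) = 24.5 J/(mol·K).
ΔU = 5.32×24.5×(553−296) = 33400 J.

33400 J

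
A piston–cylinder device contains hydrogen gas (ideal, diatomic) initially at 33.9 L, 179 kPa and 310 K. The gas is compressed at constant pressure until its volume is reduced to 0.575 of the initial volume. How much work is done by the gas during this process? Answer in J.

-2580 J

n = P₁V₁/(RT₁) = 179×33.9/(8.314×310) = 2.35 mol.
Isobaric: P stays 179 kPa; V/T = const ⇒ T₂ = 178 K, V₂ = 19.5 L.
W = PΔV = 179×(19.5−33.9) kPa·L = -2580 J.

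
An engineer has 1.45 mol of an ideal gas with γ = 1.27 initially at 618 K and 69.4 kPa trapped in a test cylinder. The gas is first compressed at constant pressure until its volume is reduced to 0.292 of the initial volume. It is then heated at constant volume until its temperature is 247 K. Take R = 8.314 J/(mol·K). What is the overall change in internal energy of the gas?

V₁ = nRT₁/P₁ = 1.45×8.314×618/69.4 = 107 L.
Step 1 — Isobaric: P stays 69.4 kPa; V/T = const ⇒ T₂ = 180 K, V₂ = 31.3 L.
W = PΔV = 69.4×(31.3−107) kPa·L = -5270 J.
ΔU = nCvΔT = 1.45×30.8×(180−618) = -19500 J.
Q = ΔU + W = nCpΔT = -24800 J.
State after step 1: P = 69.4 kPa, V = 31.3 L, T = 180 K.
Step 2 — Isochoric: V stays 31.3 L; P/T = const ⇒ T₂ = 247 K, P₂ = 95.0 kPa.
W = 0 (no volume change).
ΔU = nCvΔT = 1.45×30.8×(247−180) = 2970 J.
Q = ΔU = 2970 J.
Net over both steps: W = -5270 J, Q = -21800 J, ΔU = -16600 J.

-16600 J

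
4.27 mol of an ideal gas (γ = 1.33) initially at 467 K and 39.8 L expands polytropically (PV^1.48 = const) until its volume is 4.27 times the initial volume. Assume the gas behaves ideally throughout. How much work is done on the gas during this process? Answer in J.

-17300 J

P₁ = nRT₁/V₁ = 4.27×8.314×467/39.8 = 417 kPa.
Polytropic n=1.48: T₂ = T₁(V₁/V₂)^(n−1) = 467×(0.234)^0.48 = 233 K; P₂ = P₁(V₁/V₂)^n = 48.6 kPa.
W = (P₁V₁−P₂V₂)/(n−1) = (417×39.8−48.6×170)/0.48 = 17300 J.
Work done on the gas = −W_by = -17300 J.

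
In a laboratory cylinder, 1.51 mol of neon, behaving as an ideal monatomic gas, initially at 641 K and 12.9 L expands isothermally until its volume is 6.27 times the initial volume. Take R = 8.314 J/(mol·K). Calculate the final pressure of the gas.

P₁ = nRT₁/V₁ = 1.51×8.314×641/12.9 = 624 kPa.
Isothermal: T stays 641 K; PV = const ⇒ V₂ = 80.9 L, P₂ = 99.5 kPa.

99.5 kPa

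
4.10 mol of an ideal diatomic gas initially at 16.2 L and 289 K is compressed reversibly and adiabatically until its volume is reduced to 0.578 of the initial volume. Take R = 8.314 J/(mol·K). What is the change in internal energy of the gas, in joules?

6040 J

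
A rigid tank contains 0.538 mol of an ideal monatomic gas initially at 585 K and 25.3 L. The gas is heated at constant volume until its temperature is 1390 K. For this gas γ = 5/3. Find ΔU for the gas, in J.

P₁ = nRT₁/V₁ = 0.538×8.314×585/25.3 = 103 kPa.
Isochoric: V stays 25.3 L; P/T = const ⇒ T₂ = 1390 K, P₂ = 246 kPa.
For an ideal gas ΔU = nCvΔT with Cv = (3/2)R = 12.5 J/(mol·K).
ΔU = 0.538×12.5×(1390−585) = 5400 J.

5400 J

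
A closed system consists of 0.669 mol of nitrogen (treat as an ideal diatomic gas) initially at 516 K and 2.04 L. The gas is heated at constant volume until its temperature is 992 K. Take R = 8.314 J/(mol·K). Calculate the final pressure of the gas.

2700 kPa

P₁ = nRT₁/V₁ = 0.669×8.314×516/2.04 = 1410 kPa.
Isochoric: V stays 2.04 L; P/T = const ⇒ T₂ = 992 K, P₂ = 2700 kPa.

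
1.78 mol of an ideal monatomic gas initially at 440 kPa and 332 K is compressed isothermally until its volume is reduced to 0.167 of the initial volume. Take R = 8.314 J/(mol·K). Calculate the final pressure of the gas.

2630 kPa

V₁ = nRT₁/P₁ = 1.78×8.314×332/440 = 11.2 L.
Isothermal: T stays 332 K; PV = const ⇒ V₂ = 1.86 L, P₂ = 2630 kPa.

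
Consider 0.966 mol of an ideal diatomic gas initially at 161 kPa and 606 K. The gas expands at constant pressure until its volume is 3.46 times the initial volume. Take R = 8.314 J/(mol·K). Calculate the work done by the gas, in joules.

12000 J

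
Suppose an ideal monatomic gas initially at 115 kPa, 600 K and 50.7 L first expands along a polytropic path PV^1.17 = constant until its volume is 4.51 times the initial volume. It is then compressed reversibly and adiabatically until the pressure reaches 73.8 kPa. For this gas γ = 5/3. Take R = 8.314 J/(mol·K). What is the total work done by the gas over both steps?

n = P₁V₁/(RT₁) = 115×50.7/(8.314×600) = 1.17 mol.
Step 1 — Polytropic n=1.17: T₂ = T₁(V₁/V₂)^(n−1) = 600×(0.222)^0.17 = 464 K; P₂ = P₁(V₁/V₂)^n = 19.7 kPa.
W = (P₁V₁−P₂V₂)/(n−1) = (115×50.7−19.7×229)/0.17 = 7750 J.
ΔU = nCvΔT = 1.17×12.5×(464−600) = -1980 J.
Q = ΔU + W = 5770 J.
State after step 1: P = 19.7 kPa, V = 229 L, T = 464 K.
Step 2 — Adiabatic: T₂/T₁ = (P₂/P₁)^((γ−1)/γ) ⇒ T₂ = 464×(3.74)^0.400 = 787 K; V₂ = 104 L.
ΔU = nCvΔT = 1.17×12.5×(787−464) = 4700 J.
Q = 0 for an adiabatic process, so W = −ΔU = -4700 J.
Net over both steps: W = 3040 J, Q = 5770 J, ΔU = 2730 J.

3040 J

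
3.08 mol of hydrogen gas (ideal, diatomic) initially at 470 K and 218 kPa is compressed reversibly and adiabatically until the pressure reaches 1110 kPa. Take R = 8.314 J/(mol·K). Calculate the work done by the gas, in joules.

-17800 J

V₁ = nRT₁/P₁ = 3.08×8.314×470/218 = 55.2 L.
Adiabatic: T₂/T₁ = (P₂/P₁)^((γ−1)/γ) ⇒ T₂ = 470×(5.09)^0.286 = 748 K; V₂ = 17.3 L.
ΔU = nCvΔT = 3.08×20.8×(748−470) = 17800 J.
Q = 0 for an adiabatic process, so W = −ΔU = -17800 J.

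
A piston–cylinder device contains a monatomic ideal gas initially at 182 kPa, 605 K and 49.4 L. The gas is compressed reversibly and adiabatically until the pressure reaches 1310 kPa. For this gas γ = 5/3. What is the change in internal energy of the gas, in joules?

16200 J

n = P₁V₁/(RT₁) = 182×49.4/(8.314×605) = 1.79 mol.
Adiabatic: T₂/T₁ = (P₂/P₁)^((γ−1)/γ) ⇒ T₂ = 605×(7.20)^0.400 = 1330 K; V₂ = 15.1 L.
For an ideal gas ΔU = nCvΔT with Cv = (3/2)R = 12.5 J/(mol·K).
ΔU = 1.79×12.5×(1330−605) = 16200 J.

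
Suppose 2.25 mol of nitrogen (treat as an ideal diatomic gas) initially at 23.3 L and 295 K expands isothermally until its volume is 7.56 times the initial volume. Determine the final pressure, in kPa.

31.3 kPa

P₁ = nRT₁/V₁ = 2.25×8.314×295/23.3 = 237 kPa.
Isothermal: T stays 295 K; PV = const ⇒ V₂ = 176 L, P₂ = 31.3 kPa.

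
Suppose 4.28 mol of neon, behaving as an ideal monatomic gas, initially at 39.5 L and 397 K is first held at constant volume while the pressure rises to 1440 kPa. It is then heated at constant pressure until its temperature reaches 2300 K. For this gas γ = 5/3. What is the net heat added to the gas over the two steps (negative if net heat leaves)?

P₁ = nRT₁/V₁ = 4.28×8.314×397/39.5 = 358 kPa.
Step 1 — Isochoric: V stays 39.5 L; P/T = const ⇒ T₂ = 1600 K, P₂ = 1440 kPa.
W = 0 (no volume change).
ΔU = nCvΔT = 4.28×12.5×(1600−397) = 64100 J.
Q = ΔU = 64100 J.
State after step 1: P = 1440 kPa, V = 39.5 L, T = 1600 K.
Step 2 — Isobaric: P stays 1440 kPa; V/T = const ⇒ T₂ = 2300 K, V₂ = 56.8 L.
W = PΔV = 1440×(56.8−39.5) kPa·L = 25000 J.
ΔU = nCvΔT = 4.28×12.5×(2300−1600) = 37400 J.
Q = ΔU + W = nCpΔT = 62400 J.
Net over both steps: W = 25000 J, Q = 127000 J, ΔU = 102000 J.

127000 J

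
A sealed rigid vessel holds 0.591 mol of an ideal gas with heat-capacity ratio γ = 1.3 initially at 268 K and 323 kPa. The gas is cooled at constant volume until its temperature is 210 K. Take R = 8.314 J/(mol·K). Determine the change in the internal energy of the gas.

-950 J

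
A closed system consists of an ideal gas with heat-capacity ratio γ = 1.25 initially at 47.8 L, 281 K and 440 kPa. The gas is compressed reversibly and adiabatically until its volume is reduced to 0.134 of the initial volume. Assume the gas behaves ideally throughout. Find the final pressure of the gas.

Adiabatic: TV^(γ−1) = const ⇒ T₂ = 281×(7.46)^0.250 = 464 K; PV^γ = const ⇒ P₂ = 5430 kPa.

5430 kPa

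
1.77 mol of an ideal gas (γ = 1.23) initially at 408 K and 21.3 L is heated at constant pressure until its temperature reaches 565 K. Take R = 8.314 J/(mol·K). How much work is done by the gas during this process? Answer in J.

2310 J

P₁ = nRT₁/V₁ = 1.77×8.314×408/21.3 = 282 kPa.
Isobaric: P stays 282 kPa; V/T = const ⇒ T₂ = 565 K, V₂ = 29.5 L.
W = PΔV = 282×(29.5−21.3) kPa·L = 2310 J.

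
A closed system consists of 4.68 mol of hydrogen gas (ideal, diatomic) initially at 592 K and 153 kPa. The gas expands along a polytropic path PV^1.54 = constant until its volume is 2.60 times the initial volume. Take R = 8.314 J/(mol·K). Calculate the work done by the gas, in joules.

17200 J

V₁ = nRT₁/P₁ = 4.68×8.314×592/153 = 151 L.
Polytropic n=1.54: T₂ = T₁(V₁/V₂)^(n−1) = 592×(0.385)^0.54 = 353 K; P₂ = P₁(V₁/V₂)^n = 35.1 kPa.
W = (P₁V₁−P₂V₂)/(n−1) = (153×151−35.1×391)/0.54 = 17200 J.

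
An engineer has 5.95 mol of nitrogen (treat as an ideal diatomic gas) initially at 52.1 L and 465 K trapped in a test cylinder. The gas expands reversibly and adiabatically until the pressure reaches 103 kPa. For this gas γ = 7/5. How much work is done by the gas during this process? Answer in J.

19600 J

P₁ = nRT₁/V₁ = 5.95×8.314×465/52.1 = 442 kPa.
Adiabatic: T₂/T₁ = (P₂/P₁)^((γ−1)/γ) ⇒ T₂ = 465×(0.233)^0.286 = 307 K; V₂ = 147 L.
ΔU = nCvΔT = 5.95×20.8×(307−465) = -19600 J.
Q = 0 for an adiabatic process, so W = −ΔU = 19600 J.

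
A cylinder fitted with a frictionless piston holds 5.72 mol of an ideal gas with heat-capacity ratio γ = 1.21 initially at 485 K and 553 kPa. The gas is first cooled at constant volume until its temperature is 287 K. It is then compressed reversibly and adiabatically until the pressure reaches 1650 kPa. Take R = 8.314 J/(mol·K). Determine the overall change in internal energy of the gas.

-23800 J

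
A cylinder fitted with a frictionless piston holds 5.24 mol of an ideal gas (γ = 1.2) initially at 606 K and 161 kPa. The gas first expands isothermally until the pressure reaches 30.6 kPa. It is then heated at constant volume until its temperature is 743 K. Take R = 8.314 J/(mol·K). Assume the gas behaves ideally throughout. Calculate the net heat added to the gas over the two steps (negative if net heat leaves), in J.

V₁ = nRT₁/P₁ = 5.24×8.314×606/161 = 164 L.
Step 1 — Isothermal: T stays 606 K; PV = const ⇒ V₂ = 863 L, P₂ = 30.6 kPa.
ΔU = 0 (ideal gas, T constant).
W = nRT ln(V₂/V₁) = 5.24×8.314×606×ln(5.26) = 43800 J.
Q = ΔU + W = 43800 J.
State after step 1: P = 30.6 kPa, V = 863 L, T = 606 K.
Step 2 — Isochoric: V stays 863 L; P/T = const ⇒ T₂ = 743 K, P₂ = 37.5 kPa.
W = 0 (no volume change).
ΔU = nCvΔT = 5.24×41.6×(743−606) = 29800 J.
Q = ΔU = 29800 J.
Net over both steps: W = 43800 J, Q = 73700 J, ΔU = 29800 J.

73700 J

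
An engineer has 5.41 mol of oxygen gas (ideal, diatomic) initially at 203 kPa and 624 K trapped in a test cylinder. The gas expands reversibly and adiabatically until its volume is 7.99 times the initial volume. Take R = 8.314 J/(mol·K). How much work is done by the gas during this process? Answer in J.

V₁ = nRT₁/P₁ = 5.41×8.314×624/203 = 138 L.
Adiabatic: TV^(γ−1) = const ⇒ T₂ = 624×(0.125)^0.400 = 272 K; PV^γ = const ⇒ P₂ = 11.1 kPa.
ΔU = nCvΔT = 5.41×20.8×(272−624) = -39600 J.
Q = 0 for an adiabatic process, so W = −ΔU = 39600 J.

39600 J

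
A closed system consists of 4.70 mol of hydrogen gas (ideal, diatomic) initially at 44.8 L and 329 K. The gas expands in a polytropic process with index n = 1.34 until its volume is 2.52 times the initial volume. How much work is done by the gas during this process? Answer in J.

P₁ = nRT₁/V₁ = 4.70×8.314×329/44.8 = 287 kPa.
Polytropic n=1.34: T₂ = T₁(V₁/V₂)^(n−1) = 329×(0.397)^0.34 = 240 K; P₂ = P₁(V₁/V₂)^n = 83.2 kPa.
W = (P₁V₁−P₂V₂)/(n−1) = (287×44.8−83.2×113)/0.34 = 10200 J.

10200 J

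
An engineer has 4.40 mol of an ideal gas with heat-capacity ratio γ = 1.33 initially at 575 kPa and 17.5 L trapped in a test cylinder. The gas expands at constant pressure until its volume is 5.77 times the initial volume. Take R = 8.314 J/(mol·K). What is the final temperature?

T₁ = P₁V₁/(nR) = 575×17.5/(4.40×8.314) = 275 K.
Isobaric: P stays 575 kPa; V/T = const ⇒ T₂ = 1590 K, V₂ = 101 L.

1590 K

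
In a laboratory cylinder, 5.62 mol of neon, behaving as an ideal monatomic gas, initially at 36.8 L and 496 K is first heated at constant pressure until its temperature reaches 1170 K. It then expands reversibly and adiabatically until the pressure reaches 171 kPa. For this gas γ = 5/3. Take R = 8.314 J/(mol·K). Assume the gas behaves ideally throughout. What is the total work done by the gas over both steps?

P₁ = nRT₁/V₁ = 5.62×8.314×496/36.8 = 630 kPa.
Step 1 — Isobaric: P stays 630 kPa; V/T = const ⇒ T₂ = 1170 K, V₂ = 86.8 L.
W = PΔV = 630×(86.8−36.8) kPa·L = 31500 J.
ΔU = nCvΔT = 5.62×12.5×(1170−496) = 47200 J.
Q = ΔU + W = nCpΔT = 78700 J.
State after step 1: P = 630 kPa, V = 86.8 L, T = 1170 K.
Step 2 — Adiabatic: T₂/T₁ = (P₂/P₁)^((γ−1)/γ) ⇒ T₂ = 1170×(0.272)^0.400 = 695 K; V₂ = 190 L.
ΔU = nCvΔT = 5.62×12.5×(695−1170) = -33300 J.
Q = 0 for an adiabatic process, so W = −ΔU = 33300 J.
Net over both steps: W = 64800 J, Q = 78700 J, ΔU = 13900 J.

64800 J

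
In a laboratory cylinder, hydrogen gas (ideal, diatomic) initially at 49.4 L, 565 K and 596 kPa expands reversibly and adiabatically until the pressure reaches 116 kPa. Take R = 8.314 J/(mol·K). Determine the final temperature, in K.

354 K

Adiabatic: T₂/T₁ = (P₂/P₁)^((γ−1)/γ) ⇒ T₂ = 565×(0.195)^0.286 = 354 K; V₂ = 159 L.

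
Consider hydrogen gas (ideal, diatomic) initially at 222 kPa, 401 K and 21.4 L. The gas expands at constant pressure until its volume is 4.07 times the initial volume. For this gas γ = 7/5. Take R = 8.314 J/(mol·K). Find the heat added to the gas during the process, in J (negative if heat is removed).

n = P₁V₁/(RT₁) = 222×21.4/(8.314×401) = 1.42 mol.
Isobaric: P stays 222 kPa; V/T = const ⇒ T₂ = 1630 K, V₂ = 87.1 L.
W = PΔV = 222×(87.1−21.4) kPa·L = 14600 J.
ΔU = nCvΔT = 1.42×20.8×(1630−401) = 36500 J.
Q = ΔU + W = nCpΔT = 51000 J.

51000 J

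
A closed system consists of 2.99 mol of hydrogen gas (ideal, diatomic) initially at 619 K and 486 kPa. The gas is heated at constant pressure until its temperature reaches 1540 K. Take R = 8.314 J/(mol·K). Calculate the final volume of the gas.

78.8 L

V₁ = nRT₁/P₁ = 2.99×8.314×619/486 = 31.7 L.
Isobaric: P stays 486 kPa; V/T = const ⇒ T₂ = 1540 K, V₂ = 78.8 L.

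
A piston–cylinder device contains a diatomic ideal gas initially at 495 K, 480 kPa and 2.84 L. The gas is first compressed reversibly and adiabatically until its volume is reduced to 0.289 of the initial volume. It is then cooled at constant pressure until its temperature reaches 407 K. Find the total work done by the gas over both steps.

n = P₁V₁/(RT₁) = 480×2.84/(8.314×495) = 0.331 mol.
Step 1 — Adiabatic: TV^(γ−1) = const ⇒ T₂ = 495×(3.46)^0.400 = 813 K; PV^γ = const ⇒ P₂ = 2730 kPa.
ΔU = nCvΔT = 0.331×20.8×(813−495) = 2190 J.
Q = 0 for an adiabatic process, so W = −ΔU = -2190 J.
State after step 1: P = 2730 kPa, V = 0.821 L, T = 813 K.
Step 2 — Isobaric: P stays 2730 kPa; V/T = const ⇒ T₂ = 407 K, V₂ = 0.411 L.
W = PΔV = 2730×(0.411−0.821) kPa·L = -1120 J.
ΔU = nCvΔT = 0.331×20.8×(407−813) = -2800 J.
Q = ΔU + W = nCpΔT = -3920 J.
Net over both steps: W = -3310 J, Q = -3920 J, ΔU = -606 J.

-3310 J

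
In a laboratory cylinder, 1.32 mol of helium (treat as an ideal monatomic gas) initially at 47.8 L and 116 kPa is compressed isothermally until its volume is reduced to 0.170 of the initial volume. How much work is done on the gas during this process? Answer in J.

T₁ = P₁V₁/(nR) = 116×47.8/(1.32×8.314) = 505 K.
Isothermal: T stays 505 K; PV = const ⇒ V₂ = 8.13 L, P₂ = 682 kPa.
W = nRT ln(V₂/V₁) = 1.32×8.314×505×ln(0.170) = -9830 J.
Work done on the gas = −W_by = 9830 J.

9830 J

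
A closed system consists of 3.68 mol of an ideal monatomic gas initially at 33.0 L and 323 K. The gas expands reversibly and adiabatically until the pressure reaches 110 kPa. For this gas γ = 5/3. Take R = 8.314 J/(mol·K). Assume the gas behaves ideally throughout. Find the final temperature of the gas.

P₁ = nRT₁/V₁ = 3.68×8.314×323/33.0 = 299 kPa.
Adiabatic: T₂/T₁ = (P₂/P₁)^((γ−1)/γ) ⇒ T₂ = 323×(0.367)^0.400 = 216 K; V₂ = 60.2 L.

216 K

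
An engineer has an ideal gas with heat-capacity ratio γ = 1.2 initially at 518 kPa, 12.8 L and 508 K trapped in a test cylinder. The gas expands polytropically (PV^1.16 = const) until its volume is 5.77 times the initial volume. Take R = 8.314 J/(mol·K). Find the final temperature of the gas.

384 K

Polytropic n=1.16: T₂ = T₁(V₁/V₂)^(n−1) = 508×(0.173)^0.16 = 384 K; P₂ = P₁(V₁/V₂)^n = 67.8 kPa.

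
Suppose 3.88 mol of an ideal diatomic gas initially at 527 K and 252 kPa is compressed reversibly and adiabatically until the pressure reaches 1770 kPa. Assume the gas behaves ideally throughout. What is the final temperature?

920 K

V₁ = nRT₁/P₁ = 3.88×8.314×527/252 = 67.5 L.
Adiabatic: T₂/T₁ = (P₂/P₁)^((γ−1)/γ) ⇒ T₂ = 527×(7.02)^0.286 = 920 K; V₂ = 16.8 L.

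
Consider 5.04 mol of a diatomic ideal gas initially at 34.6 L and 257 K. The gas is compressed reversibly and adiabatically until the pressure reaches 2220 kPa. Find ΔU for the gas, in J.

20300 J

P₁ = nRT₁/V₁ = 5.04×8.314×257/34.6 = 311 kPa.
Adiabatic: T₂/T₁ = (P₂/P₁)^((γ−1)/γ) ⇒ T₂ = 257×(7.13)^0.286 = 451 K; V₂ = 8.50 L.
For an ideal gas ΔU = nCvΔT with Cv = (5/2)R = 20.8 J/(mol·K).
ΔU = 5.04×20.8×(451−257) = 20300 J.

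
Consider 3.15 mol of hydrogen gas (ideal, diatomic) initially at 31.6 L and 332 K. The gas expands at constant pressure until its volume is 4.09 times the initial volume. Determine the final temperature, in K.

1360 K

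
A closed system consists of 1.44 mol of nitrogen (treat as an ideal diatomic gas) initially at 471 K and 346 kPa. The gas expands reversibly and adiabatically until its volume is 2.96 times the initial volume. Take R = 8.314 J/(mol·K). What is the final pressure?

V₁ = nRT₁/P₁ = 1.44×8.314×471/346 = 16.3 L.
Adiabatic: TV^(γ−1) = const ⇒ T₂ = 471×(0.338)^0.400 = 305 K; PV^γ = const ⇒ P₂ = 75.7 kPa.

75.7 kPa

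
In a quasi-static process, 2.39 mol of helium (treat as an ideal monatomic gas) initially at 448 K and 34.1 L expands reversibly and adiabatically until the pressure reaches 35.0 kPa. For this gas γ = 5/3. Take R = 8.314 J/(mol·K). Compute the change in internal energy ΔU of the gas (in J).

P₁ = nRT₁/V₁ = 2.39×8.314×448/34.1 = 261 kPa.
Adiabatic: T₂/T₁ = (P₂/P₁)^((γ−1)/γ) ⇒ T₂ = 448×(0.134)^0.400 = 201 K; V₂ = 114 L.
For an ideal gas ΔU = nCvΔT with Cv = (3/2)R = 12.5 J/(mol·K).
ΔU = 2.39×12.5×(201−448) = -7380 J.

-7380 J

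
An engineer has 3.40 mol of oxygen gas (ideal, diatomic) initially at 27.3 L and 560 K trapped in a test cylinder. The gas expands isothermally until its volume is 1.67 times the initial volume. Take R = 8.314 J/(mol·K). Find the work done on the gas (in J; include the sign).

-8120 J

P₁ = nRT₁/V₁ = 3.40×8.314×560/27.3 = 580 kPa.
Isothermal: T stays 560 K; PV = const ⇒ V₂ = 45.6 L, P₂ = 347 kPa.
W = nRT ln(V₂/V₁) = 3.40×8.314×560×ln(1.67) = 8120 J.
Work done on the gas = −W_by = -8120 J.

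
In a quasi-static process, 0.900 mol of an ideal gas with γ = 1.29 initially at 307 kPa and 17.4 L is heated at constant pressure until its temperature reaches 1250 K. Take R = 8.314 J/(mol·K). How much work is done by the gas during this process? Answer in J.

4010 J

T₁ = P₁V₁/(nR) = 307×17.4/(0.900×8.314) = 714 K.
Isobaric: P stays 307 kPa; V/T = const ⇒ T₂ = 1250 K, V₂ = 30.5 L.
W = PΔV = 307×(30.5−17.4) kPa·L = 4010 J.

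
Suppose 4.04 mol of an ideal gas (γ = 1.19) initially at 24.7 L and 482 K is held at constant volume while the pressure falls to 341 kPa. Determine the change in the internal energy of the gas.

-40900 J

P₁ = nRT₁/V₁ = 4.04×8.314×482/24.7 = 655 kPa.
Isochoric: V stays 24.7 L; P/T = const ⇒ T₂ = 251 K, P₂ = 341 kPa.
For an ideal gas ΔU = nCvΔT with Cv = R/(γ−1) = 43.8 J/(mol·K).
ΔU = 4.04×43.8×(251−482) = -40900 J.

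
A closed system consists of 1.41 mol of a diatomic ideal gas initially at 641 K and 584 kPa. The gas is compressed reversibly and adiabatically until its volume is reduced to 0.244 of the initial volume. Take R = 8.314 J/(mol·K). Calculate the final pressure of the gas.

4210 kPa

V₁ = nRT₁/P₁ = 1.41×8.314×641/584 = 12.9 L.
Adiabatic: TV^(γ−1) = const ⇒ T₂ = 641×(4.10)^0.400 = 1130 K; PV^γ = const ⇒ P₂ = 4210 kPa.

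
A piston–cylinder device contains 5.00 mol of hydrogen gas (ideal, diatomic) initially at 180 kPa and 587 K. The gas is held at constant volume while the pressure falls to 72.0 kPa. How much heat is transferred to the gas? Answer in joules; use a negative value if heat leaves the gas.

-36600 J

V₁ = nRT₁/P₁ = 5.00×8.314×587/180 = 136 L.
Isochoric: V stays 136 L; P/T = const ⇒ T₂ = 235 K, P₂ = 72.0 kPa.
W = 0 (no volume change).
ΔU = nCvΔT = 5.00×20.8×(235−587) = -36600 J.
Q = ΔU = -36600 J.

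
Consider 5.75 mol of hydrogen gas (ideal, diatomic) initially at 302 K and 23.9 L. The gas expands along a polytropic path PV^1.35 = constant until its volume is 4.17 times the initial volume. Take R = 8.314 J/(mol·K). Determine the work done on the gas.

P₁ = nRT₁/V₁ = 5.75×8.314×302/23.9 = 604 kPa.
Polytropic n=1.35: T₂ = T₁(V₁/V₂)^(n−1) = 302×(0.240)^0.35 = 183 K; P₂ = P₁(V₁/V₂)^n = 87.9 kPa.
W = (P₁V₁−P₂V₂)/(n−1) = (604×23.9−87.9×99.7)/0.35 = 16200 J.
Work done on the gas = −W_by = -16200 J.

-16200 J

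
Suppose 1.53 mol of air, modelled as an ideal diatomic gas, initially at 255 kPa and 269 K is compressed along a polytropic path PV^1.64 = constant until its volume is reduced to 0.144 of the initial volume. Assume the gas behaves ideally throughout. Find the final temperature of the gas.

V₁ = nRT₁/P₁ = 1.53×8.314×269/255 = 13.4 L.
Polytropic n=1.64: T₂ = T₁(V₁/V₂)^(n−1) = 269×(6.94)^0.64 = 930 K; P₂ = P₁(V₁/V₂)^n = 6120 kPa.

930 K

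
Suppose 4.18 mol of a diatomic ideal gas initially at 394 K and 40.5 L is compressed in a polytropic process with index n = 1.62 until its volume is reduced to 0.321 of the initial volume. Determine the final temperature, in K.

P₁ = nRT₁/V₁ = 4.18×8.314×394/40.5 = 338 kPa.
Polytropic n=1.62: T₂ = T₁(V₁/V₂)^(n−1) = 394×(3.12)^0.62 = 797 K; P₂ = P₁(V₁/V₂)^n = 2130 kPa.

797 K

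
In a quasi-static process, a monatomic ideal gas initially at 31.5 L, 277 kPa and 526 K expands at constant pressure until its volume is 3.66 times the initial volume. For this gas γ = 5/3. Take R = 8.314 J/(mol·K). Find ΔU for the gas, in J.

n = P₁V₁/(RT₁) = 277×31.5/(8.314×526) = 2.00 mol.
Isobaric: P stays 277 kPa; V/T = const ⇒ T₂ = 1930 K, V₂ = 115 L.
For an ideal gas ΔU = nCvΔT with Cv = (3/2)R = 12.5 J/(mol·K).
ΔU = 2.00×12.5×(1930−526) = 34800 J.

34800 J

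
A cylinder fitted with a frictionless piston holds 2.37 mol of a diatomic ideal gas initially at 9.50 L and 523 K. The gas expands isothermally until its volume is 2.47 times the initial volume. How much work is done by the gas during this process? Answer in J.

9320 J

P₁ = nRT₁/V₁ = 2.37×8.314×523/9.50 = 1080 kPa.
Isothermal: T stays 523 K; PV = const ⇒ V₂ = 23.5 L, P₂ = 439 kPa.
W = nRT ln(V₂/V₁) = 2.37×8.314×523×ln(2.47) = 9320 J.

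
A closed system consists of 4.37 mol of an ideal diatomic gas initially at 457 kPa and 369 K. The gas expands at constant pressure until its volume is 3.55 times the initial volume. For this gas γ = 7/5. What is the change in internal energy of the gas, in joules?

85500 J

V₁ = nRT₁/P₁ = 4.37×8.314×369/457 = 29.3 L.
Isobaric: P stays 457 kPa; V/T = const ⇒ T₂ = 1310 K, V₂ = 104 L.
For an ideal gas ΔU = nCvΔT with Cv = (5/2)R = 20.8 J/(mol·K).
ΔU = 4.37×20.8×(1310−369) = 85500 J.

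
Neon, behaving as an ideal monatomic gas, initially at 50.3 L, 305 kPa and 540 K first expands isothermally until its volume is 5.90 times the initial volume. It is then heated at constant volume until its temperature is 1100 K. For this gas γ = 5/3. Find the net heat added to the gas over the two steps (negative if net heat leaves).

51100 J

n = P₁V₁/(RT₁) = 305×50.3/(8.314×540) = 3.42 mol.
Step 1 — Isothermal: T stays 540 K; PV = const ⇒ V₂ = 297 L, P₂ = 51.7 kPa.
ΔU = 0 (ideal gas, T constant).
W = nRT ln(V₂/V₁) = 3.42×8.314×540×ln(5.90) = 27200 J.
Q = ΔU + W = 27200 J.
State after step 1: P = 51.7 kPa, V = 297 L, T = 540 K.
Step 2 — Isochoric: V stays 297 L; P/T = const ⇒ T₂ = 1100 K, P₂ = 105 kPa.
W = 0 (no volume change).
ΔU = nCvΔT = 3.42×12.5×(1100−540) = 23900 J.
Q = ΔU = 23900 J.
Net over both steps: W = 27200 J, Q = 51100 J, ΔU = 23900 J.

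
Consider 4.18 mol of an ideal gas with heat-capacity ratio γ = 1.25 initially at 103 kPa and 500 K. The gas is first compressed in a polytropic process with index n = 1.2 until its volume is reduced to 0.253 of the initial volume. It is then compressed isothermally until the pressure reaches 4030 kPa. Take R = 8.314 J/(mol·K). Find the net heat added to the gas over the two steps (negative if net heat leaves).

V₁ = nRT₁/P₁ = 4.18×8.314×500/103 = 169 L.
Step 1 — Polytropic n=1.2: T₂ = T₁(V₁/V₂)^(n−1) = 500×(3.95)^0.20 = 658 K; P₂ = P₁(V₁/V₂)^n = 536 kPa.
W = (P₁V₁−P₂V₂)/(n−1) = (103×169−536×42.7)/0.20 = -27500 J.
ΔU = nCvΔT = 4.18×33.3×(658−500) = 22000 J.
Q = ΔU + W = -5500 J.
State after step 1: P = 536 kPa, V = 42.7 L, T = 658 K.
Step 2 — Isothermal: T stays 658 K; PV = const ⇒ V₂ = 5.68 L, P₂ = 4030 kPa.
ΔU = 0 (ideal gas, T constant).
W = nRT ln(V₂/V₁) = 4.18×8.314×658×ln(0.133) = -46100 J.
Q = ΔU + W = -46100 J.
Net over both steps: W = -73600 J, Q = -51600 J, ΔU = 22000 J.

-51600 J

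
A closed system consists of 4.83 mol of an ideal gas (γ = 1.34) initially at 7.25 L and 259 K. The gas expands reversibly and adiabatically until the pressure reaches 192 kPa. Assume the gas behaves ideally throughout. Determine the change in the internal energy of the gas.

P₁ = nRT₁/V₁ = 4.83×8.314×259/7.25 = 1430 kPa.
Adiabatic: T₂/T₁ = (P₂/P₁)^((γ−1)/γ) ⇒ T₂ = 259×(0.134)^0.254 = 155 K; V₂ = 32.5 L.
For an ideal gas ΔU = nCvΔT with Cv = R/(γ−1) = 24.5 J/(mol·K).
ΔU = 4.83×24.5×(155−259) = -12200 J.

-12200 J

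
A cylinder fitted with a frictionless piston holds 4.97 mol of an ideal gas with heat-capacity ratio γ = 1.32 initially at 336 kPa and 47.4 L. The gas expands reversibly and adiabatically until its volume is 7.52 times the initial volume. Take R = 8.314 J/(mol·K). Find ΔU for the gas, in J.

T₁ = P₁V₁/(nR) = 336×47.4/(4.97×8.314) = 385 K.
Adiabatic: TV^(γ−1) = const ⇒ T₂ = 385×(0.133)^0.320 = 202 K; PV^γ = const ⇒ P₂ = 23.4 kPa.
For an ideal gas ΔU = nCvΔT with Cv = R/(γ−1) = 26.0 J/(mol·K).
ΔU = 4.97×26.0×(202−385) = -23700 J.

-23700 J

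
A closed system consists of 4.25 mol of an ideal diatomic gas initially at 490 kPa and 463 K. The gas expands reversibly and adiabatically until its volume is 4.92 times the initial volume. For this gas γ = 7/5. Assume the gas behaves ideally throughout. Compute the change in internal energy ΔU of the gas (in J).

-19300 J

V₁ = nRT₁/P₁ = 4.25×8.314×463/490 = 33.4 L.
Adiabatic: TV^(γ−1) = const ⇒ T₂ = 463×(0.203)^0.400 = 245 K; PV^γ = const ⇒ P₂ = 52.7 kPa.
For an ideal gas ΔU = nCvΔT with Cv = (5/2)R = 20.8 J/(mol·K).
ΔU = 4.25×20.8×(245−463) = -19300 J.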